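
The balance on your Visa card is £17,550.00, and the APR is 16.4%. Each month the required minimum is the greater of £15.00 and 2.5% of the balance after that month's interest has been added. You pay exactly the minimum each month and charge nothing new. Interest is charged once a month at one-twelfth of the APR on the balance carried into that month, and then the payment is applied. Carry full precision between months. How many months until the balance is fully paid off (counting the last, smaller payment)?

Monthly rate r = 16.4%/12 = 1.36667% = 0.0136667.
While 2.5% of the post-interest balance exceeds £15.00, each month B ← (B·(1+r))·(1 − 0.025), i.e. B shrinks by the factor (1+r)·0.975 = 0.98833.
This holds for months 1–289. Entering month 290 the balance is £589.27; 2.5% of the post-interest balance is now below £15.00, so the flat £15.00 minimum applies from here.
From month 290 a fixed £15.00 at rate r clears £589.27 in 57 more payments. Total: 289 + 57 = 346 months.

346 months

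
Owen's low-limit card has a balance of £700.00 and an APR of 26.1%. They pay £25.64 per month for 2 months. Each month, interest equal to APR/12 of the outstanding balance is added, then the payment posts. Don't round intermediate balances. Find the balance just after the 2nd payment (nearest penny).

Monthly rate r = 26.1%/12 = 2.175% = 0.02175.
Each month: B ← B·(1+r) − £25.64.
Month 1: interest £15.23; balance after payment £689.59.
Month 2: interest £15.00; balance after payment £678.94.

£678.94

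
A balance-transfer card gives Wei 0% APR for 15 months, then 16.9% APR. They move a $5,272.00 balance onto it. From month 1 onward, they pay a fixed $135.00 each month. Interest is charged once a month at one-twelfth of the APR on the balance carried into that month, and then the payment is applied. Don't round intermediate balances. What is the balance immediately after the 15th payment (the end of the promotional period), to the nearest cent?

Promo months 1–15 at r₀ = 0%/12 = 0; months 16+ at r₁ = 16.9%/12 = 0.0140833.
After month 15 (no interest yet): B = $5,272.00 − 15·$135.00 = $3,247.00.

$3,247.00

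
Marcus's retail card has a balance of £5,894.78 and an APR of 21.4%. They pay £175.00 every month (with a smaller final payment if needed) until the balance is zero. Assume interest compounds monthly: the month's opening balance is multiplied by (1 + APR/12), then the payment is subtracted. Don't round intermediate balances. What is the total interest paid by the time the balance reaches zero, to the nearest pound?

£3,194

Monthly rate r = 21.4%/12 = 1.78333% = 0.0178333.
Payoff takes n = ⌈−ln(1 − rB₀/P)/ln(1+r)⌉ = ⌈51.938⌉ = 52 payments; the last is £164.16.
Total paid = 51·£175.00 + £164.16 = £9,089.16.
Total interest = total paid − principal = £9,089.16 − £5,894.78 = £3,194.38.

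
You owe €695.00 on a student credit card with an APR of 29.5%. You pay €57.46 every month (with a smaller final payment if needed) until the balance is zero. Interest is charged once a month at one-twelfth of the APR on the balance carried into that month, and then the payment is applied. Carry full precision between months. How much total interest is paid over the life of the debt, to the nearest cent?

Monthly rate r = 29.5%/12 = 2.45833% = 0.0245833.
Payoff takes n = ⌈−ln(1 − rB₀/P)/ln(1+r)⌉ = ⌈14.531⌉ = 15 payments; the last is €30.66.
Total paid = 14·€57.46 + €30.66 = €835.10.
Total interest = total paid − principal = €835.10 − €695.00 = €140.10.

€140.10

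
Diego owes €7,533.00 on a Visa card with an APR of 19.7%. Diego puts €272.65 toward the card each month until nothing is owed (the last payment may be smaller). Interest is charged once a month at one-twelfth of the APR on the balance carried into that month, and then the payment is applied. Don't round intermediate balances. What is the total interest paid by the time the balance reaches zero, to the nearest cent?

€2,586.59

Monthly rate r = 19.7%/12 = 1.64167% = 0.0164167.
Payoff takes n = ⌈−ln(1 − rB₀/P)/ln(1+r)⌉ = ⌈37.115⌉ = 38 payments; the last is €31.54.
Total paid = 37·€272.65 + €31.54 = €10,119.59.
Total interest = total paid − principal = €10,119.59 − €7,533.00 = €2,586.59.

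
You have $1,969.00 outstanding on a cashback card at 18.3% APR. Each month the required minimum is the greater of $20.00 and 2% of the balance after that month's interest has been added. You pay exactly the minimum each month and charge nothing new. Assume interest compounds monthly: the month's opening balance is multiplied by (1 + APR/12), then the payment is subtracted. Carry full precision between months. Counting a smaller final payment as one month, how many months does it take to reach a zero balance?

Monthly rate r = 18.3%/12 = 1.525% = 0.01525.
While 2% of the post-interest balance exceeds $20.00, each month B ← (B·(1+r))·(1 − 0.02), i.e. B shrinks by the factor (1+r)·0.98 = 0.99494.
This holds for months 1–137. Entering month 138 the balance is $983.37; 2% of the post-interest balance is now below $20.00, so the flat $20.00 minimum applies from here.
From month 138 a fixed $20.00 at rate r clears $983.37 in 92 more payments. Total: 137 + 92 = 229 months.

229 months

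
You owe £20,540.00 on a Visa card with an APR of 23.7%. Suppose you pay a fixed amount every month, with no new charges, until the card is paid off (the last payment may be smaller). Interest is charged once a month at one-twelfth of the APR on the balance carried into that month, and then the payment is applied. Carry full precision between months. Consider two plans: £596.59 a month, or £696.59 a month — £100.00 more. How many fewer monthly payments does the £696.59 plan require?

Monthly rate r = 23.7%/12 = 1.975% = 0.01975.
At £596.59/mo: n = ⌈−ln(1 − rB₀/P)/ln(1+r)⌉ = 59 payments (last £154.08); total interest = total paid − £20,540.00 = £14,216.30.
At £696.59/mo: 45 payments (last £450.40); total interest £10,560.36.
Payments saved = 59 − 45 = 14.

14 fewer payments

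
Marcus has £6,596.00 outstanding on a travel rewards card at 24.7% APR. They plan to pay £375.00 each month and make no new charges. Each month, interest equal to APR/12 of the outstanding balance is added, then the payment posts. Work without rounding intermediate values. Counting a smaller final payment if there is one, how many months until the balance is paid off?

23 months

Monthly rate r = 24.7%/12 = 2.05833% = 0.0205833.
Recurrence: B ← B·(1+r) − £375.00.
Month 1: interest £135.77; balance after payment £6,356.77.
Month 2: interest £130.84; balance after payment £6,112.61.
Closed form: n = −ln(1 − rB₀/P)/ln(1+r) = −ln(0.63795)/ln(1.02058) ≈ 22.062, so the balance reaches zero during payment 23.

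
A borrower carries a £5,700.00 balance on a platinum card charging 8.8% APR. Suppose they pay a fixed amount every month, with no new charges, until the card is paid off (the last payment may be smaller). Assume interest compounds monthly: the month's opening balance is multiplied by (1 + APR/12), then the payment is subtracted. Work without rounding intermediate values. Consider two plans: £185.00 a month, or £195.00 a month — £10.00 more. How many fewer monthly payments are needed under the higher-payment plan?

2 fewer payments

Monthly rate r = 8.8%/12 = 0.733333% = 0.00733333.
At £185.00/mo: n = ⌈−ln(1 − rB₀/P)/ln(1+r)⌉ = 36 payments (last £9.74); total interest = total paid − £5,700.00 = £784.74.
At £195.00/mo: 34 payments (last £3.70); total interest £738.70.
Payments saved = 36 − 34 = 2.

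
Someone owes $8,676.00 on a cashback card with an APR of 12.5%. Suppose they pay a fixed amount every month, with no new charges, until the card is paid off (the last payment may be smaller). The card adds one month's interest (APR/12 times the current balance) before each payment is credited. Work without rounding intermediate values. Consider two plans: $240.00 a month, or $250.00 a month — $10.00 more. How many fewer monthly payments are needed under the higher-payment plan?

2 fewer payments

Monthly rate r = 12.5%/12 = 1.04167% = 0.0104167.
At $240.00/mo: n = ⌈−ln(1 − rB₀/P)/ln(1+r)⌉ = 46 payments (last $143.46); total interest = total paid − $8,676.00 = $2,267.46.
At $250.00/mo: 44 payments (last $73.46); total interest $2,147.46.
Payments saved = 46 − 44 = 2.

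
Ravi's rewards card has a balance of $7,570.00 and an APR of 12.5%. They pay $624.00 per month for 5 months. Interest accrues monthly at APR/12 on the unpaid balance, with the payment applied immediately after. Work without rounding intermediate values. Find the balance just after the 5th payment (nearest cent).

$4,786.89

Monthly rate r = 12.5%/12 = 1.04167% = 0.0104167.
Each month: B ← B·(1+r) − $624.00.
Month 1: interest $78.85; balance after payment $7,024.85.
Month 2: interest $73.18; balance after payment $6,474.03.
Month 3: interest $67.44; balance after payment $5,917.47.
Month 4: interest $61.64; balance after payment $5,355.11.
Month 5: interest $55.78; balance after payment $4,786.89.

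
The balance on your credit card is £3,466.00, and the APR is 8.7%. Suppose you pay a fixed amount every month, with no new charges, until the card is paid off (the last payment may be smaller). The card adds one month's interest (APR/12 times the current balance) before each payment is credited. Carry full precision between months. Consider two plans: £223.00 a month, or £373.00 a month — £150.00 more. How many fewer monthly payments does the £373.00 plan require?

Monthly rate r = 8.7%/12 = 0.725% = 0.00725.
At £223.00/mo: n = ⌈−ln(1 − rB₀/P)/ln(1+r)⌉ = 17 payments (last £122.83); total interest = total paid − £3,466.00 = £224.83.
At £373.00/mo: 10 payments (last £244.57); total interest £135.57.
Payments saved = 17 − 10 = 7.

7 fewer payments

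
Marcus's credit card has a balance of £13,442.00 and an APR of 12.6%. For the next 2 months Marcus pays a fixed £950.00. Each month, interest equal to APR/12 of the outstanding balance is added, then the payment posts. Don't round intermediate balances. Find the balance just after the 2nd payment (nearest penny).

£11,815.79

Monthly rate r = 12.6%/12 = 1.05% = 0.0105.
Each month: B ← B·(1+r) − £950.00.
Month 1: interest £141.14; balance after payment £12,633.14.
Month 2: interest £132.65; balance after payment £11,815.79.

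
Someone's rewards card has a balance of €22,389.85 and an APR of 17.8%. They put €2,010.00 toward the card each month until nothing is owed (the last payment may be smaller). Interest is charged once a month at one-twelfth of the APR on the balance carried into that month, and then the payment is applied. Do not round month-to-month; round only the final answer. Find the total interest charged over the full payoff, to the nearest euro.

€2,267

Monthly rate r = 17.8%/12 = 1.48333% = 0.0148333.
Payoff takes n = ⌈−ln(1 − rB₀/P)/ln(1+r)⌉ = ⌈12.265⌉ = 13 payments; the last is €536.44.
Total paid = 12·€2,010.00 + €536.44 = €24,656.44.
Total interest = total paid − principal = €24,656.44 − €22,389.85 = €2,266.59.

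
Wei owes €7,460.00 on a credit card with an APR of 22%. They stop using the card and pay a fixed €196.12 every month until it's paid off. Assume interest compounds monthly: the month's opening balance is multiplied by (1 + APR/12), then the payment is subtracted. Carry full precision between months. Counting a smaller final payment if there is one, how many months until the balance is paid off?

66 payments

Monthly rate r = 22%/12 = 1.83333% = 0.0183333.
Recurrence: B ← B·(1+r) − €196.12.
Month 1: interest €136.77; balance after payment €7,400.65.
Month 2: interest €135.68; balance after payment €7,340.21.
Closed form: n = −ln(1 − rB₀/P)/ln(1+r) = −ln(0.30264)/ln(1.01833) ≈ 65.790, so the balance reaches zero during payment 66.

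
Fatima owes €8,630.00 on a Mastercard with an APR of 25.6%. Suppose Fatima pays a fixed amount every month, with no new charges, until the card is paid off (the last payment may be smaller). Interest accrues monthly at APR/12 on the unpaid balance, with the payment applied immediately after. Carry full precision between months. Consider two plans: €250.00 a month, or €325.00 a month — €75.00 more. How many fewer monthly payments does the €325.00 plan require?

Monthly rate r = 25.6%/12 = 2.13333% = 0.0213333.
At €250.00/mo: n = ⌈−ln(1 − rB₀/P)/ln(1+r)⌉ = 64 payments (last €42.52); total interest = total paid − €8,630.00 = €7,162.52.
At €325.00/mo: 40 payments (last €194.40); total interest €4,239.40.
Payments saved = 64 − 40 = 24.

24 fewer payments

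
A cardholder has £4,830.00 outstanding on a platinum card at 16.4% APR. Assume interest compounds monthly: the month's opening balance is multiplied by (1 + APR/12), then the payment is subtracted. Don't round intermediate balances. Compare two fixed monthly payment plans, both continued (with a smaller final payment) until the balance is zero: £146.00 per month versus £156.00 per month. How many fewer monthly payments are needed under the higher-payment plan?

4 fewer payments

Monthly rate r = 16.4%/12 = 1.36667% = 0.0136667.
At £146.00/mo: n = ⌈−ln(1 − rB₀/P)/ln(1+r)⌉ = 45 payments (last £48.01); total interest = total paid − £4,830.00 = £1,642.01.
At £156.00/mo: 41 payments (last £82.92); total interest £1,492.92.
Payments saved = 45 − 41 = 4.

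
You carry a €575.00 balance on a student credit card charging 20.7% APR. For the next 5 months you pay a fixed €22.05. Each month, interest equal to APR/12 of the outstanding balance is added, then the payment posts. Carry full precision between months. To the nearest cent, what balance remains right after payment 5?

Monthly rate r = 20.7%/12 = 1.725% = 0.01725.
Each month: B ← B·(1+r) − €22.05.
Month 1: interest €9.92; balance after payment €562.87.
Month 2: interest €9.71; balance after payment €550.53.
Month 3: interest €9.50; balance after payment €537.97.
Month 4: interest €9.28; balance after payment €525.20.
Month 5: interest €9.06; balance after payment €512.21.

€512.21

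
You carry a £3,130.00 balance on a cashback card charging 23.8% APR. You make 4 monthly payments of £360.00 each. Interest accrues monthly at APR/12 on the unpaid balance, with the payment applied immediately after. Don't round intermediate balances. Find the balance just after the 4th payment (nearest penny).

Monthly rate r = 23.8%/12 = 1.98333% = 0.0198333.
Each month: B ← B·(1+r) − £360.00.
Month 1: interest £62.08; balance after payment £2,832.08.
Month 2: interest £56.17; balance after payment £2,528.25.
Month 3: interest £50.14; balance after payment £2,218.39.
Month 4: interest £44.00; balance after payment £1,902.39.

£1,902.39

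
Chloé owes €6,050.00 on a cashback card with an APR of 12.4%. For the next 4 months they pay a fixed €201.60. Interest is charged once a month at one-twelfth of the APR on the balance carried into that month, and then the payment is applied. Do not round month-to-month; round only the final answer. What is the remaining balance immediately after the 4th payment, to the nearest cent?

€5,484.98

Monthly rate r = 12.4%/12 = 1.03333% = 0.0103333.
Each month: B ← B·(1+r) − €201.60.
Month 1: interest €62.52; balance after payment €5,910.92.
Month 2: interest €61.08; balance after payment €5,770.40.
Month 3: interest €59.63; balance after payment €5,628.42.
Month 4: interest €58.16; balance after payment €5,484.98.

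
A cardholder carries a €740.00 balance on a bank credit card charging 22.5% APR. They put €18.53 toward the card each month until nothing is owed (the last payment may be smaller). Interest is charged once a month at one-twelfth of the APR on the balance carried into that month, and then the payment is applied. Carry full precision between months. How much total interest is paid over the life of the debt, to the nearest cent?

Monthly rate r = 22.5%/12 = 1.875% = 0.01875.
Payoff takes n = ⌈−ln(1 − rB₀/P)/ln(1+r)⌉ = ⌈74.366⌉ = 75 payments; the last is €6.82.
Total paid = 74·€18.53 + €6.82 = €1,378.04.
Total interest = total paid − principal = €1,378.04 − €740.00 = €638.04.

€638.04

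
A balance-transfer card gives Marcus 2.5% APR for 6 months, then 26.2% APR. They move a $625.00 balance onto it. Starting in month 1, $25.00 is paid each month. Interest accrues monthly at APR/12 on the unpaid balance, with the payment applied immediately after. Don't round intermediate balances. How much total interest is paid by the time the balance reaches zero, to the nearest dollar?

$158

Promo months 1–6 at r₀ = 2.5%/12 = 0.00208333; months 7+ at r₁ = 26.2%/12 = 0.0218333.
After month 6: iterate B ← B·(1+r₀) − $25.00 for 6 months → $482.07.
Then at r₁ with $25.00/mo: n₂ = −ln(1 − r₁·B/P)/ln(1+r₁) ≈ 25.30 → 26 more payments.
Total paid = 31·$25.00 + $7.59 = $782.59; interest = $782.59 − $625.00 = $157.59.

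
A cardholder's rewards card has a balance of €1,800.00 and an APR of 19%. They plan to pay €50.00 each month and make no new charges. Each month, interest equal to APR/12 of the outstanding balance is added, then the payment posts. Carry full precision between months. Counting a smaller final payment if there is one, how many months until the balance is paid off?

54 payments

Monthly rate r = 19%/12 = 1.58333% = 0.0158333.
Recurrence: B ← B·(1+r) − €50.00.
Month 1: interest €28.50; balance after payment €1,778.50.
Month 2: interest €28.16; balance after payment €1,756.66.
Closed form: n = −ln(1 − rB₀/P)/ln(1+r) = −ln(0.43)/ln(1.01583) ≈ 53.724, so the balance reaches zero during payment 54.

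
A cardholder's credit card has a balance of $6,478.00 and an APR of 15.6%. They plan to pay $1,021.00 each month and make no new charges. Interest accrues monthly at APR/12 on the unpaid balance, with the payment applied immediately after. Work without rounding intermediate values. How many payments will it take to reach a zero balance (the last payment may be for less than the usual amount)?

Monthly rate r = 15.6%/12 = 1.3% = 0.013.
Recurrence: B ← B·(1+r) − $1,021.00.
Month 1: interest $84.21; balance after payment $5,541.21.
Month 2: interest $72.04; balance after payment $4,592.25.
Closed form: n = −ln(1 − rB₀/P)/ln(1+r) = −ln(0.91752)/ln(1.013) ≈ 6.665, so the balance reaches zero during payment 7.

7 payments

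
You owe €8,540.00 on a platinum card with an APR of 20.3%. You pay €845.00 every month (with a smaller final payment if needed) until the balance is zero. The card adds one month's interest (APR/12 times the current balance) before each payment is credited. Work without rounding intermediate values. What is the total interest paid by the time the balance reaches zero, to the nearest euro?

Monthly rate r = 20.3%/12 = 1.69167% = 0.0169167.
Payoff takes n = ⌈−ln(1 − rB₀/P)/ln(1+r)⌉ = ⌈11.177⌉ = 12 payments; the last is €150.65.
Total paid = 11·€845.00 + €150.65 = €9,445.65.
Total interest = total paid − principal = €9,445.65 − €8,540.00 = €905.65.

€906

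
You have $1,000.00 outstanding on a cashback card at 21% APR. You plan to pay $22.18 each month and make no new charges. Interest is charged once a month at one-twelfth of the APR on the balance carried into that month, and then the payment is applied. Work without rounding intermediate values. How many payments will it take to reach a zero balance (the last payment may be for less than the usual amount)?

Monthly rate r = 21%/12 = 1.75% = 0.0175.
Recurrence: B ← B·(1+r) − $22.18.
Month 1: interest $17.50; balance after payment $995.32.
Month 2: interest $17.42; balance after payment $990.56.
Closed form: n = −ln(1 − rB₀/P)/ln(1+r) = −ln(0.211)/ln(1.0175) ≈ 89.684, so the balance reaches zero during payment 90.

90 months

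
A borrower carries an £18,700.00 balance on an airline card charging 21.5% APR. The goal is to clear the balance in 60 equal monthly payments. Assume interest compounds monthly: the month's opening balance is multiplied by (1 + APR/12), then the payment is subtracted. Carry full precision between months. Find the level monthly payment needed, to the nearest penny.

£511.17

Monthly rate r = 21.5%/12 = 1.79167% = 0.0179167.
Level-payment amortization: P = B₀·r / (1 − (1+r)^(−n)) = 18700.00·0.0179167 / (1 − 1.01792^(−60)).
Denominator 1 − (1+r)^(−60) = 0.65543871.
P = 335.042 / 0.65543871 ≈ 511.17.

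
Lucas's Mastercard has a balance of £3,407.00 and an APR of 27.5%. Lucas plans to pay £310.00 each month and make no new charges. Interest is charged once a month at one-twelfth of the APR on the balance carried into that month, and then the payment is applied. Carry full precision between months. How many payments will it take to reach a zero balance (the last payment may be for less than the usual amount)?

Monthly rate r = 27.5%/12 = 2.29167% = 0.0229167.
Recurrence: B ← B·(1+r) − £310.00.
Month 1: interest £78.08; balance after payment £3,175.08.
Month 2: interest £72.76; balance after payment £2,937.84.
Closed form: n = −ln(1 − rB₀/P)/ln(1+r) = −ln(0.74814)/ln(1.02292) ≈ 12.806, so the balance reaches zero during payment 13.

13 months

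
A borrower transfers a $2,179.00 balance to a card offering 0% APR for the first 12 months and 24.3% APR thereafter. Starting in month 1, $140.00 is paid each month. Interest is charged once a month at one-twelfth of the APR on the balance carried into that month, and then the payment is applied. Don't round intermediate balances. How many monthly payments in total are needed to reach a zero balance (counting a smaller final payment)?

16 payments

Promo months 1–12 at r₀ = 0%/12 = 0; months 13+ at r₁ = 24.3%/12 = 0.02025.
After month 12 (no interest yet): B = $2,179.00 − 12·$140.00 = $499.00.
Then at r₁ with $140.00/mo: n₂ = −ln(1 − r₁·B/P)/ln(1+r₁) ≈ 3.74 → 4 more payments.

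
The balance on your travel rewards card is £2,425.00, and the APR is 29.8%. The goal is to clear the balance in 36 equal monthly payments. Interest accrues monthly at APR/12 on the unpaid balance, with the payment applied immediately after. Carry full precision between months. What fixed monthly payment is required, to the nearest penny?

£102.68

Monthly rate r = 29.8%/12 = 2.48333% = 0.0248333.
Level-payment amortization: P = B₀·r / (1 − (1+r)^(−n)) = 2425.00·0.0248333 / (1 − 1.02483^(−36)).
Denominator 1 − (1+r)^(−36) = 0.586492621.
P = 60.2208 / 0.586492621 ≈ 102.68.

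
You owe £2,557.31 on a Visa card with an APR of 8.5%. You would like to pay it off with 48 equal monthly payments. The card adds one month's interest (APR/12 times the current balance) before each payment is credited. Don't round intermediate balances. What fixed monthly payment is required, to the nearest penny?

£63.03

Monthly rate r = 8.5%/12 = 0.708333% = 0.00708333.
Level-payment amortization: P = B₀·r / (1 − (1+r)^(−n)) = 2557.31·0.00708333 / (1 − 1.00708^(−48)).
Denominator 1 − (1+r)^(−48) = 0.287376102.
P = 18.1143 / 0.287376102 ≈ 63.03.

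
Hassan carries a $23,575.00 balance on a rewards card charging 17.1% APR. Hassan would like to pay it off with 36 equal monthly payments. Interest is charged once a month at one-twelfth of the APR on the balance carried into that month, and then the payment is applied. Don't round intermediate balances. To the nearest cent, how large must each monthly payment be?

$841.69

Monthly rate r = 17.1%/12 = 1.425% = 0.01425.
Level-payment amortization: P = B₀·r / (1 − (1+r)^(−n)) = 23575.00·0.01425 / (1 − 1.01425^(−36)).
Denominator 1 − (1+r)^(−36) = 0.399131537.
P = 335.944 / 0.399131537 ≈ 841.69.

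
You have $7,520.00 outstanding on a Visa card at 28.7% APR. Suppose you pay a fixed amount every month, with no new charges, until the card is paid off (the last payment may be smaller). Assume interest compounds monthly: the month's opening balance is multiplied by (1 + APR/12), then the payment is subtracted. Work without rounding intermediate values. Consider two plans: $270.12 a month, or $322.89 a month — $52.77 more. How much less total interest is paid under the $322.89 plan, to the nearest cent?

$1,403.54

Monthly rate r = 28.7%/12 = 2.39167% = 0.0239167.
At $270.12/mo: n = ⌈−ln(1 − rB₀/P)/ln(1+r)⌉ = 47 payments (last $102.25); total interest = total paid − $7,520.00 = $5,007.77.
At $322.89/mo: 35 payments (last $145.97); total interest $3,604.23.
Interest saved = $5,007.77 − $3,604.23 = $1,403.54.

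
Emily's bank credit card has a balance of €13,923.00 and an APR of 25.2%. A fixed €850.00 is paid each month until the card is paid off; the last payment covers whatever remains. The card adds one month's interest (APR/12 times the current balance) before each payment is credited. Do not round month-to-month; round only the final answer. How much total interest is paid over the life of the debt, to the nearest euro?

Monthly rate r = 25.2%/12 = 2.1% = 0.021.
Payoff takes n = ⌈−ln(1 − rB₀/P)/ln(1+r)⌉ = ⌈20.285⌉ = 21 payments; the last is €243.65.
Total paid = 20·€850.00 + €243.65 = €17,243.65.
Total interest = total paid − principal = €17,243.65 − €13,923.00 = €3,320.65.

€3,321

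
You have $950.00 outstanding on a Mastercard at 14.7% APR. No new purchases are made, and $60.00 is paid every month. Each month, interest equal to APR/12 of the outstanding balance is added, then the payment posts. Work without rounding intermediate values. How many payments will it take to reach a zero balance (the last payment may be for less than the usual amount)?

18 payments

Monthly rate r = 14.7%/12 = 1.225% = 0.01225.
Recurrence: B ← B·(1+r) − $60.00.
Month 1: interest $11.64; balance after payment $901.64.
Month 2: interest $11.05; balance after payment $852.68.
Closed form: n = −ln(1 − rB₀/P)/ln(1+r) = −ln(0.80604)/ln(1.01225) ≈ 17.709, so the balance reaches zero during payment 18.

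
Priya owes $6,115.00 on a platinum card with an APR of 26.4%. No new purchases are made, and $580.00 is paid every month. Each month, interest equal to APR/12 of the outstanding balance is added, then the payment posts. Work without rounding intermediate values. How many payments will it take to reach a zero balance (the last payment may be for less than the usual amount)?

Monthly rate r = 26.4%/12 = 2.2% = 0.022.
Recurrence: B ← B·(1+r) − $580.00.
Month 1: interest $134.53; balance after payment $5,669.53.
Month 2: interest $124.73; balance after payment $5,214.26.
Closed form: n = −ln(1 − rB₀/P)/ln(1+r) = −ln(0.76805)/ln(1.022) ≈ 12.127, so the balance reaches zero during payment 13.

13 payments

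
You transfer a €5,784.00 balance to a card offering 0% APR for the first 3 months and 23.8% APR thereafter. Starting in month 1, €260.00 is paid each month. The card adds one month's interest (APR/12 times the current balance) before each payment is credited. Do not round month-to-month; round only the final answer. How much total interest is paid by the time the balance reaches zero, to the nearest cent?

€1,361.95

Promo months 1–3 at r₀ = 0%/12 = 0; months 4+ at r₁ = 23.8%/12 = 0.0198333.
After month 3 (no interest yet): B = €5,784.00 − 3·€260.00 = €5,004.00.
Then at r₁ with €260.00/mo: n₂ = −ln(1 − r₁·B/P)/ln(1+r₁) ≈ 24.48 → 25 more payments.
Total paid = 27·€260.00 + €125.95 = €7,145.95; interest = €7,145.95 − €5,784.00 = €1,361.95.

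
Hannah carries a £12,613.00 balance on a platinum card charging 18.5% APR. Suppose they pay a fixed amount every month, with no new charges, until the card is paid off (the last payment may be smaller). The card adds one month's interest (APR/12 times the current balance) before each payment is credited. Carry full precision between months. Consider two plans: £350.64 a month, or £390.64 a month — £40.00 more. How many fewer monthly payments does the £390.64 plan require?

7 fewer payments

Monthly rate r = 18.5%/12 = 1.54167% = 0.0154167.
At £350.64/mo: n = ⌈−ln(1 − rB₀/P)/ln(1+r)⌉ = 53 payments (last £301.47); total interest = total paid − £12,613.00 = £5,921.75.
At £390.64/mo: 46 payments (last £6.39); total interest £4,972.19.
Payments saved = 53 − 46 = 7.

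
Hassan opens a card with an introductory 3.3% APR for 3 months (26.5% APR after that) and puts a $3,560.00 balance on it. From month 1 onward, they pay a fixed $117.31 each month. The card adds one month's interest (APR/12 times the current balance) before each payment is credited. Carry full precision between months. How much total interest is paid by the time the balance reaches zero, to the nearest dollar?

Promo months 1–3 at r₀ = 3.3%/12 = 0.00275; months 4+ at r₁ = 26.5%/12 = 0.0220833.
After month 3: iterate B ← B·(1+r₀) − $117.31 for 3 months → $3,236.55.
Then at r₁ with $117.31/mo: n₂ = −ln(1 − r₁·B/P)/ln(1+r₁) ≈ 43.02 → 44 more payments.
Total paid = 46·$117.31 + $2.70 = $5,398.96; interest = $5,398.96 − $3,560.00 = $1,838.96.

$1,839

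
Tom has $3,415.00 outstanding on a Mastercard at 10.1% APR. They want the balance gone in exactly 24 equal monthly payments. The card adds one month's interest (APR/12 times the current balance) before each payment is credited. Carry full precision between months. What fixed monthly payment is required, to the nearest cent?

Monthly rate r = 10.1%/12 = 0.841667% = 0.00841667.
Level-payment amortization: P = B₀·r / (1 − (1+r)^(−n)) = 3415.00·0.00841667 / (1 − 1.00842^(−24)).
Denominator 1 − (1+r)^(−24) = 0.182214054.
P = 28.7429 / 0.182214054 ≈ 157.74.

$157.74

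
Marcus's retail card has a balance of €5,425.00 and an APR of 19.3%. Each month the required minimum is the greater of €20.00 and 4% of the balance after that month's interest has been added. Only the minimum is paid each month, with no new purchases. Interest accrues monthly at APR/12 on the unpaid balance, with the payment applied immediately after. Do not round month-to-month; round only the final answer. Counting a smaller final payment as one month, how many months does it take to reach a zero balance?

129 months

Monthly rate r = 19.3%/12 = 1.60833% = 0.0160833.
While 4% of the post-interest balance exceeds €20.00, each month B ← (B·(1+r))·(1 − 0.04), i.e. B shrinks by the factor (1+r)·0.96 = 0.97544.
This holds for months 1–97. Entering month 98 the balance is €486.24; 4% of the post-interest balance is now below €20.00, so the flat €20.00 minimum applies from here.
From month 98 a fixed €20.00 at rate r clears €486.24 in 32 more payments. Total: 97 + 32 = 129 months.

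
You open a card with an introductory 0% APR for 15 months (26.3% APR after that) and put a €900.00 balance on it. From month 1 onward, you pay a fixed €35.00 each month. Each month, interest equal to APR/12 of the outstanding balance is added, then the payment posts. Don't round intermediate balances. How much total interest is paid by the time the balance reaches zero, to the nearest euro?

€57

Promo months 1–15 at r₀ = 0%/12 = 0; months 16+ at r₁ = 26.3%/12 = 0.0219167.
After month 15 (no interest yet): B = €900.00 − 15·€35.00 = €375.00.
Then at r₁ with €35.00/mo: n₂ = −ln(1 − r₁·B/P)/ln(1+r₁) ≈ 12.35 → 13 more payments.
Total paid = 27·€35.00 + €12.17 = €957.17; interest = €957.17 − €900.00 = €57.17.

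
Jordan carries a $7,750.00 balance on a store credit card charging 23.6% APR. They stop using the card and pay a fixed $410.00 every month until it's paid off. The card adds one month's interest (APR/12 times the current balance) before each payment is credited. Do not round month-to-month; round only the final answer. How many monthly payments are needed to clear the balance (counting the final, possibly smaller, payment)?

Monthly rate r = 23.6%/12 = 1.96667% = 0.0196667.
Recurrence: B ← B·(1+r) − $410.00.
Month 1: interest $152.42; balance after payment $7,492.42.
Month 2: interest $147.35; balance after payment $7,229.77.
Closed form: n = −ln(1 − rB₀/P)/ln(1+r) = −ln(0.62825)/ln(1.01967) ≈ 23.866, so the balance reaches zero during payment 24.

24 months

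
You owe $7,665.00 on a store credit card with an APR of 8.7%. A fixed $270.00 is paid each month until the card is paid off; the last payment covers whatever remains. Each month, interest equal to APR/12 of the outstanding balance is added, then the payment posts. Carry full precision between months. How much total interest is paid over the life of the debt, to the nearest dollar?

Monthly rate r = 8.7%/12 = 0.725% = 0.00725.
Payoff takes n = ⌈−ln(1 − rB₀/P)/ln(1+r)⌉ = ⌈31.901⌉ = 32 payments; the last is $243.23.
Total paid = 31·$270.00 + $243.23 = $8,613.23.
Total interest = total paid − principal = $8,613.23 − $7,665.00 = $948.23.

$948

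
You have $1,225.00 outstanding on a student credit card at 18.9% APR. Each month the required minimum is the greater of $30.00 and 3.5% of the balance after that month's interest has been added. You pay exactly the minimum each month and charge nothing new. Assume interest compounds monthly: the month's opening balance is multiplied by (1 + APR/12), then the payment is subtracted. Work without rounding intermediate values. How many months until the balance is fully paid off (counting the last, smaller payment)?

Monthly rate r = 18.9%/12 = 1.575% = 0.01575.
While 3.5% of the post-interest balance exceeds $30.00, each month B ← (B·(1+r))·(1 − 0.035), i.e. B shrinks by the factor (1+r)·0.965 = 0.9802.
This holds for months 1–19. Entering month 20 the balance is $837.73; 3.5% of the post-interest balance is now below $30.00, so the flat $30.00 minimum applies from here.
From month 20 a fixed $30.00 at rate r clears $837.73 in 38 more payments. Total: 19 + 38 = 57 months.

57 months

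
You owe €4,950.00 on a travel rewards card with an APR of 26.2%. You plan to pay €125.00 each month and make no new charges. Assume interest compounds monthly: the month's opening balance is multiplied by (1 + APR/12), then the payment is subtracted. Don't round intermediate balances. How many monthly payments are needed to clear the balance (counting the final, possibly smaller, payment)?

93 payments

Monthly rate r = 26.2%/12 = 2.18333% = 0.0218333.
Recurrence: B ← B·(1+r) − €125.00.
Month 1: interest €108.08; balance after payment €4,933.07.
Month 2: interest €107.71; balance after payment €4,915.78.
Closed form: n = −ln(1 − rB₀/P)/ln(1+r) = −ln(0.1354)/ln(1.02183) ≈ 92.577, so the balance reaches zero during payment 93.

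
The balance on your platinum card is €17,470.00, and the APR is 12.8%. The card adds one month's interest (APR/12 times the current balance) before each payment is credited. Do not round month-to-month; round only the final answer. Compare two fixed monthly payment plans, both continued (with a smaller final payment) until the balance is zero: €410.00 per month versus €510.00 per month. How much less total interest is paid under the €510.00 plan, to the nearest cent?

Monthly rate r = 12.8%/12 = 1.06667% = 0.0106667.
At €410.00/mo: n = ⌈−ln(1 − rB₀/P)/ln(1+r)⌉ = 58 payments (last €49.68); total interest = total paid − €17,470.00 = €5,949.68.
At €510.00/mo: 43 payments (last €438.23); total interest €4,388.23.
Interest saved = €5,949.68 − €4,388.23 = €1,561.45.

€1,561.45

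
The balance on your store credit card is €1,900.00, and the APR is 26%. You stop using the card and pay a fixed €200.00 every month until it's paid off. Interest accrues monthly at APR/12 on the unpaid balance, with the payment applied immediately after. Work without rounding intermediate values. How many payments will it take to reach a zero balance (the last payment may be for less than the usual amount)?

11 months

Monthly rate r = 26%/12 = 2.16667% = 0.0216667.
Recurrence: B ← B·(1+r) − €200.00.
Month 1: interest €41.17; balance after payment €1,741.17.
Month 2: interest €37.73; balance after payment €1,578.89.
Closed form: n = −ln(1 − rB₀/P)/ln(1+r) = −ln(0.79417)/ln(1.02167) ≈ 10.752, so the balance reaches zero during payment 11.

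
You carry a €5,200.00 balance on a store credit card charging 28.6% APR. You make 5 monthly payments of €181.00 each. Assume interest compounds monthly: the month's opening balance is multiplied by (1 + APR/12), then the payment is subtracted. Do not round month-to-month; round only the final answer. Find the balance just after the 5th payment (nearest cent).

€4,900.74

Monthly rate r = 28.6%/12 = 2.38333% = 0.0238333.
Each month: B ← B·(1+r) − €181.00.
Month 1: interest €123.93; balance after payment €5,142.93.
Month 2: interest €122.57; balance after payment €5,084.51.
Month 3: interest €121.18; balance after payment €5,024.69.
Month 4: interest €119.76; balance after payment €4,963.44.
Month 5: interest €118.30; balance after payment €4,900.74.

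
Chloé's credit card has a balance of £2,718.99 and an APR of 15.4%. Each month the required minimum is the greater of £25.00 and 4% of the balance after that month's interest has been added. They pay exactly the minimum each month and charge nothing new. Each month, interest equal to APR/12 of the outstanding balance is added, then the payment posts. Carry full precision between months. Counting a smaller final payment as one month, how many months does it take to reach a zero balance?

83 months

Monthly rate r = 15.4%/12 = 1.28333% = 0.0128333.
While 4% of the post-interest balance exceeds £25.00, each month B ← (B·(1+r))·(1 − 0.04), i.e. B shrinks by the factor (1+r)·0.96 = 0.97232.
This holds for months 1–53. Entering month 54 the balance is £614.18; 4% of the post-interest balance is now below £25.00, so the flat £25.00 minimum applies from here.
From month 54 a fixed £25.00 at rate r clears £614.18 in 30 more payments. Total: 53 + 30 = 83 months.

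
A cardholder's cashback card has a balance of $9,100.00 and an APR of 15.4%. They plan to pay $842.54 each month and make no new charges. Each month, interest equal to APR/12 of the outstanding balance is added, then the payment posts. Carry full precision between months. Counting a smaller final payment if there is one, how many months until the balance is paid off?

12 payments

Monthly rate r = 15.4%/12 = 1.28333% = 0.0128333.
Recurrence: B ← B·(1+r) − $842.54.
Month 1: interest $116.78; balance after payment $8,374.24.
Month 2: interest $107.47; balance after payment $7,639.17.
Closed form: n = −ln(1 − rB₀/P)/ln(1+r) = −ln(0.86139)/ln(1.01283) ≈ 11.701, so the balance reaches zero during payment 12.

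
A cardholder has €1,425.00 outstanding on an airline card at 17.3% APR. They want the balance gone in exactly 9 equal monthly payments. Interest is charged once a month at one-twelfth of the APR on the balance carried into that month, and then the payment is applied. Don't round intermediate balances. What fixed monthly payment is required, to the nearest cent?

€169.96

Monthly rate r = 17.3%/12 = 1.44167% = 0.0144167.
Level-payment amortization: P = B₀·r / (1 − (1+r)^(−n)) = 1425.00·0.0144167 / (1 − 1.01442^(−9)).
Denominator 1 − (1+r)^(−9) = 0.12087098.
P = 20.5438 / 0.12087098 ≈ 169.96.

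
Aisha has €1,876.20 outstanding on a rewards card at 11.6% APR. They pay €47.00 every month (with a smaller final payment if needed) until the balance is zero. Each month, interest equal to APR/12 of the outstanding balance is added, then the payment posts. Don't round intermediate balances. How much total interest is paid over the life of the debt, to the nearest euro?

Monthly rate r = 11.6%/12 = 0.966667% = 0.00966667.
Payoff takes n = ⌈−ln(1 − rB₀/P)/ln(1+r)⌉ = ⌈50.682⌉ = 51 payments; the last is €32.10.
Total paid = 50·€47.00 + €32.10 = €2,382.10.
Total interest = total paid − principal = €2,382.10 − €1,876.20 = €505.90.

€506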